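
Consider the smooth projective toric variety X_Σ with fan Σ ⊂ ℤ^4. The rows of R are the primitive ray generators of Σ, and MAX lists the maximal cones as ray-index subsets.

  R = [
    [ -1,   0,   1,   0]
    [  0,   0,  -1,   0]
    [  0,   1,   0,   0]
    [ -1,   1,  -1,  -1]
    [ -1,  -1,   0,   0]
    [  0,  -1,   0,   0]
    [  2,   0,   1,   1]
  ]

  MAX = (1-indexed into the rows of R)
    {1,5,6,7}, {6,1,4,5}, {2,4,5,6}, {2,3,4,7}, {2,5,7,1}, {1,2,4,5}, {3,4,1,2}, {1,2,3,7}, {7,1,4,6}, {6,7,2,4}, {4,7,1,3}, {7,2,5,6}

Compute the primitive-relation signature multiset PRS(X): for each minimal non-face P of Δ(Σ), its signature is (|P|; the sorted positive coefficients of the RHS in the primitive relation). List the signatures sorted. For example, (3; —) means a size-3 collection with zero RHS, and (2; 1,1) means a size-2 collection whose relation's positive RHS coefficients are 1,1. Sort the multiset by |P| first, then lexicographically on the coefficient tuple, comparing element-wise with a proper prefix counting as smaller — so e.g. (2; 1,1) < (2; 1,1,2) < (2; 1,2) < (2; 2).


The 5 primitive collections of Σ (r=7, n=4):

  P = {3,6}:  v_{3} + v_{6} = 0  so sig = (2; —)
  P = {3,5}:  v_{3} + v_{5} = v_{1} + v_{2}  so sig = (2; 1,1)
  P = {4,5,7}:  v_{4} + v_{5} + v_{7} = 0  so sig = (3; —)
  P = {1,2,6}:  v_{1} + v_{2} + v_{6} = v_{5}  so sig = (3; 1)
  P = {1,2,4,7}:  v_{1} + v_{2} + v_{4} + v_{7} = v_{3}  so sig = (4; 1)

Hence PRS(X_Σ) =
    |P|=2: 2 collections, coeffs (), (1,1)
    |P|=3: 2 collections, coeffs (), (1)
    |P|=4: 1 collection, coeffs (1)


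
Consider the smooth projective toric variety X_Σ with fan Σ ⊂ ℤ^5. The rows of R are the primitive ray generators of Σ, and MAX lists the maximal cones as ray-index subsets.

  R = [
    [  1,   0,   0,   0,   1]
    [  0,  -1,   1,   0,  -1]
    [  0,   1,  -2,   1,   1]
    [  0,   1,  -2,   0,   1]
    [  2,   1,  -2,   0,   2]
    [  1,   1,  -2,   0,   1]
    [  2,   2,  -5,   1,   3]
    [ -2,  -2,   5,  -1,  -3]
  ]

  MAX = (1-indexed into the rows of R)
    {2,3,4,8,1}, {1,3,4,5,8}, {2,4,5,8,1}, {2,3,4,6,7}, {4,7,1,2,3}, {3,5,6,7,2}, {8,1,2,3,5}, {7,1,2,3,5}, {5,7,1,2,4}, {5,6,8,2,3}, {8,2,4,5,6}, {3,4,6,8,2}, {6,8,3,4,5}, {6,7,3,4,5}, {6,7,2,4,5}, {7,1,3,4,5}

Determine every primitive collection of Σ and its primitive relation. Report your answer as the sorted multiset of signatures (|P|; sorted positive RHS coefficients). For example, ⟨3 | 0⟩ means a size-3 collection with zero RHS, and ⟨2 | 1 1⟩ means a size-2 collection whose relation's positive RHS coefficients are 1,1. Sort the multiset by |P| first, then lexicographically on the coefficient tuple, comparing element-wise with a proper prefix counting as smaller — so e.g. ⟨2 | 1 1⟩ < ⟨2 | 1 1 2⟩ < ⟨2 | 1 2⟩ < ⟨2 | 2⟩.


Primitive collections (3):

  P = {7,8}:  v_{7} + v_{8} = 0  ⇒ sig = ⟨2 | 0⟩
  P = {1,6}:  v_{1} + v_{6} = v_{5}  ⇒ sig = ⟨2 | 1⟩
  P = {2,3,4,5}:  v_{2} + v_{3} + v_{4} + v_{5} = v_{7}  ⇒ sig = ⟨4 | 1⟩

so the primitive-relation signature multiset is
[⟨2 | 0⟩, ⟨2 | 1⟩, ⟨4 | 1⟩]


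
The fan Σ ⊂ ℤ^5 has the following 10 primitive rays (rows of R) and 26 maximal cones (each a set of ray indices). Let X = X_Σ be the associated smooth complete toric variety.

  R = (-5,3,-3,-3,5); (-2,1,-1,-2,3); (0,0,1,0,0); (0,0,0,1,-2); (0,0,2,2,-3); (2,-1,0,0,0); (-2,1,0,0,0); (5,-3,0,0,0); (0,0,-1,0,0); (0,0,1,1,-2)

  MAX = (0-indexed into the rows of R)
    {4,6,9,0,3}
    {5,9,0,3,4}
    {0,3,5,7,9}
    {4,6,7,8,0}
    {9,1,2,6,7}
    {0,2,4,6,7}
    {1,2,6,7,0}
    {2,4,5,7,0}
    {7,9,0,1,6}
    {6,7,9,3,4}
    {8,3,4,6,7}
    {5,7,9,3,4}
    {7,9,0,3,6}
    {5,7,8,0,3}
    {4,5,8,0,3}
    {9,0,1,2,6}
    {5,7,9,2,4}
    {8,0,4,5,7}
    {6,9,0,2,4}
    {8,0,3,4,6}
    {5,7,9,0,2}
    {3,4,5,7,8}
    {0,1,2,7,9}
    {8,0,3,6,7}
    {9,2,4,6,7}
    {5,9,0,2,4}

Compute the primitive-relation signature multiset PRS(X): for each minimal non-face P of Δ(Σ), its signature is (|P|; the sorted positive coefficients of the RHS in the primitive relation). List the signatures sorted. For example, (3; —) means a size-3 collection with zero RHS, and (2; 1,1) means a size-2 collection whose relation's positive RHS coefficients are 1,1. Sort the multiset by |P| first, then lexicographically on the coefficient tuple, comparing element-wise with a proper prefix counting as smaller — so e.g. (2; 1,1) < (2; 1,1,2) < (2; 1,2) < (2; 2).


11 collections generate NE(X_Σ); each relation:

  P = {2,8}:  v_{2} + v_{8} = 0 — sig = (2; —)
  P = {5,6}:  v_{5} + v_{6} = 0 — sig = (2; —)
  P = {2,3}:  v_{2} + v_{3} = v_{9} — sig = (2; 1)
  P = {8,9}:  v_{8} + v_{9} = v_{3} — sig = (2; 1)
  P = {1,4}:  v_{1} + v_{4} = v_{2} + v_{6} — sig = (2; 1,1)
  P = {1,5}:  v_{1} + v_{5} = v_{0} + v_{2} + v_{7} + v_{9} — sig = (2; 1,1,1,1)
  P = {1,8}:  v_{1} + v_{8} = v_{0} + v_{6} + v_{7} + v_{9} — sig = (2; 1,1,1,1)
  P = {1,3}:  v_{1} + v_{3} = v_{0} + v_{6} + v_{7} + 2·v_{9} — sig = (2; 1,1,1,2)
  P = {0,4,7,9}:  v_{0} + v_{4} + v_{7} + v_{9} = 0 — sig = (4; —)
  P = {0,3,4,7}:  v_{0} + v_{3} + v_{4} + v_{7} = v_{8} — sig = (4; 1)
  P = {0,2,6,7,9}:  v_{0} + v_{2} + v_{6} + v_{7} + v_{9} = v_{1} — sig = (5; 1)

Signatures (|P|; sorted positive RHS coefficients), sorted:
    |P|=2: 8 collections, coeffs (), (), (1), (1), (1,1), (1,1,1,1), (1,1,1,1), (1,1,1,2)
    |P|=4: 2 collections, coeffs (), (1)
    |P|=5: 1 collection, coeffs (1)


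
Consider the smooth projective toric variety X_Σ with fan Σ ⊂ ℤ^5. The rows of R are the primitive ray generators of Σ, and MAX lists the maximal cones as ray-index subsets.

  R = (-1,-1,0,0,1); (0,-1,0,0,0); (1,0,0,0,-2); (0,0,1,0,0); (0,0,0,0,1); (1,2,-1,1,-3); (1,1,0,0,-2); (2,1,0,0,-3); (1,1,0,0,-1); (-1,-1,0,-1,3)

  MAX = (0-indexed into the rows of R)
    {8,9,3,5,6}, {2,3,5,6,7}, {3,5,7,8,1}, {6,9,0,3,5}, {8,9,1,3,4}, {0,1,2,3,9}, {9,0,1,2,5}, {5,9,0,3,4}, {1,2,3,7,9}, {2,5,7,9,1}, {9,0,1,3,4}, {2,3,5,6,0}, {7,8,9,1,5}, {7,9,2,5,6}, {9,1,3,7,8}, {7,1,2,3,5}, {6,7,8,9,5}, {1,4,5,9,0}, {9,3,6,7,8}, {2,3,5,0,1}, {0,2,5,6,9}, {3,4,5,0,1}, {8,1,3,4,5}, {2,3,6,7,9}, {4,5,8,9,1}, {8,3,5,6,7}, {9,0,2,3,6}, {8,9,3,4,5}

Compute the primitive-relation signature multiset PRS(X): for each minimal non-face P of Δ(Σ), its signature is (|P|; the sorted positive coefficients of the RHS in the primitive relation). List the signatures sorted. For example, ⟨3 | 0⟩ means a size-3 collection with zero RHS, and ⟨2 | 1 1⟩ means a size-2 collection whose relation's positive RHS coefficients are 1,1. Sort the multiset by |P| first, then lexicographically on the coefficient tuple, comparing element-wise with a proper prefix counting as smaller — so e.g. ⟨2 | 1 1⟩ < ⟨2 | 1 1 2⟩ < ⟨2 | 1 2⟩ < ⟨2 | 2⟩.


Σ has 10 primitive collections:

  • {0,8}:  v_{0} + v_{8} = 0 ; sig = ⟨2 | 0⟩
  • {0,7}:  v_{0} + v_{7} = v_{2} ; sig = ⟨2 | 1⟩
  • {1,6}:  v_{1} + v_{6} = v_{2} ; sig = ⟨2 | 1⟩
  • {2,8}:  v_{2} + v_{8} = v_{7} ; sig = ⟨2 | 1⟩
  • {4,6}:  v_{4} + v_{6} = v_{8} ; sig = ⟨2 | 1⟩
  • {2,4}:  v_{2} + v_{4} = v_{1} + v_{8} ; sig = ⟨2 | 1 1⟩
  • {4,7}:  v_{4} + v_{7} = v_{1} + 2·v_{8} ; sig = ⟨2 | 1 2⟩
  • {1,3,5,9}:  v_{1} + v_{3} + v_{5} + v_{9} = 0 ; sig = ⟨4 | 0⟩
  • {2,3,5,9}:  v_{2} + v_{3} + v_{5} + v_{9} = v_{6} ; sig = ⟨4 | 1⟩
  • {3,5,7,9}:  v_{3} + v_{5} + v_{7} + v_{9} = v_{6} + v_{8} ; sig = ⟨4 | 1 1⟩

Signatures (|P|; sorted positive RHS coefficients), sorted:
[⟨2 | 0⟩, ⟨2 | 1⟩, ⟨2 | 1⟩, ⟨2 | 1⟩, ⟨2 | 1⟩, ⟨2 | 1 1⟩, ⟨2 | 1 2⟩, ⟨4 | 0⟩, ⟨4 | 1⟩, ⟨4 | 1 1⟩]


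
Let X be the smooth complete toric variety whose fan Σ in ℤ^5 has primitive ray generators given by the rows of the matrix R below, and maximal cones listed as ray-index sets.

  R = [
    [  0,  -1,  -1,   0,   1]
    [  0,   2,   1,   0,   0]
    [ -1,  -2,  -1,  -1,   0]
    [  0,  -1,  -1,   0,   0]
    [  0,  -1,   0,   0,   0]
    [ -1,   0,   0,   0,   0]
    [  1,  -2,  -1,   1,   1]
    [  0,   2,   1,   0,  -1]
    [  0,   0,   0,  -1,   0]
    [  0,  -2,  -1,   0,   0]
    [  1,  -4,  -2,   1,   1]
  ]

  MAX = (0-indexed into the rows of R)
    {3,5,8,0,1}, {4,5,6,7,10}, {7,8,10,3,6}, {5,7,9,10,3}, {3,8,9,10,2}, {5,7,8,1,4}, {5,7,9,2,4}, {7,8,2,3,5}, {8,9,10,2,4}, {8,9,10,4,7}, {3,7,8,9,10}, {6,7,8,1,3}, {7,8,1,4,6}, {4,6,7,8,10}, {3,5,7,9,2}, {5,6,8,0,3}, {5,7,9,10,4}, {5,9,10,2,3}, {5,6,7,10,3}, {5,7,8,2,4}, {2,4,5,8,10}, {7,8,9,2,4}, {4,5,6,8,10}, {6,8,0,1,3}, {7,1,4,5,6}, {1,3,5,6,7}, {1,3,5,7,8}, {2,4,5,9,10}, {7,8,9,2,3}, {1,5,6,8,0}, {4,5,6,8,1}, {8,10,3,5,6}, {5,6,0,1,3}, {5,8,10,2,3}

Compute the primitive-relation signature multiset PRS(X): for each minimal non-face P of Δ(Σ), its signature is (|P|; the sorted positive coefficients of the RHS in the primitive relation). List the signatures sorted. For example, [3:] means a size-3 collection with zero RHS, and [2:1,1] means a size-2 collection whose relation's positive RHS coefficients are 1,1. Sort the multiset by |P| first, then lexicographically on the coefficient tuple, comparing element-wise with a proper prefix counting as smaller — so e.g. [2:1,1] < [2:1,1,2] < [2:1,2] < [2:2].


Minimal non-faces — 16 found among 11 rays, 34 max cones:

  P={1,9}:  v_{1} + v_{9} = 0 ; sig = [2:]
  P={1,10}:  v_{1} + v_{10} = v_{6} ; sig = [2:1]
  P={3,4}:  v_{3} + v_{4} = v_{9} ; sig = [2:1]
  P={6,9}:  v_{6} + v_{9} = v_{10} ; sig = [2:1]
  P={0,7}:  v_{0} + v_{7} = v_{1} + v_{3} ; sig = [2:1,1]
  P={1,2}:  v_{1} + v_{2} = v_{5} + v_{8} ; sig = [2:1,1]
  P={0,4}:  v_{0} + v_{4} = v_{5} + v_{6} + v_{8} ; sig = [2:1,1,1]
  P={2,6}:  v_{2} + v_{6} = v_{5} + v_{8} + v_{10} ; sig = [2:1,1,1]
  P={0,9}:  v_{0} + v_{9} = v_{3} + v_{5} + v_{6} + v_{8} ; sig = [2:1,1,1,1]
  P={0,10}:  v_{0} + v_{10} = v_{3} + v_{5} + 2·v_{6} + v_{8} ; sig = [2:1,1,1,2]
  P={0,2}:  v_{0} + v_{2} = v_{3} + 2·v_{5} + v_{6} + 2·v_{8} ; sig = [2:1,1,2,2]
  P={5,8,9}:  v_{5} + v_{8} + v_{9} = v_{2} ; sig = [3:1]
  P={2,7,10}:  v_{2} + v_{7} + v_{10} = 2·v_{9} ; sig = [3:2]
  P={5,6,7,8}:  v_{5} + v_{6} + v_{7} + v_{8} = 0 ; sig = [4:]
  P={5,7,8,10}:  v_{5} + v_{7} + v_{8} + v_{10} = v_{9} ; sig = [4:1]
  P={1,3,5,6,8}:  v_{1} + v_{3} + v_{5} + v_{6} + v_{8} = v_{0} ; sig = [5:1]

so the primitive-relation signature multiset is
    [2:]
    [2:1]
    [2:1]
    [2:1]
    [2:1,1]
    [2:1,1]
    [2:1,1,1]
    [2:1,1,1]
    [2:1,1,1,1]
    [2:1,1,1,2]
    [2:1,1,2,2]
    [3:1]
    [3:2]
    [4:]
    [4:1]
    [5:1]


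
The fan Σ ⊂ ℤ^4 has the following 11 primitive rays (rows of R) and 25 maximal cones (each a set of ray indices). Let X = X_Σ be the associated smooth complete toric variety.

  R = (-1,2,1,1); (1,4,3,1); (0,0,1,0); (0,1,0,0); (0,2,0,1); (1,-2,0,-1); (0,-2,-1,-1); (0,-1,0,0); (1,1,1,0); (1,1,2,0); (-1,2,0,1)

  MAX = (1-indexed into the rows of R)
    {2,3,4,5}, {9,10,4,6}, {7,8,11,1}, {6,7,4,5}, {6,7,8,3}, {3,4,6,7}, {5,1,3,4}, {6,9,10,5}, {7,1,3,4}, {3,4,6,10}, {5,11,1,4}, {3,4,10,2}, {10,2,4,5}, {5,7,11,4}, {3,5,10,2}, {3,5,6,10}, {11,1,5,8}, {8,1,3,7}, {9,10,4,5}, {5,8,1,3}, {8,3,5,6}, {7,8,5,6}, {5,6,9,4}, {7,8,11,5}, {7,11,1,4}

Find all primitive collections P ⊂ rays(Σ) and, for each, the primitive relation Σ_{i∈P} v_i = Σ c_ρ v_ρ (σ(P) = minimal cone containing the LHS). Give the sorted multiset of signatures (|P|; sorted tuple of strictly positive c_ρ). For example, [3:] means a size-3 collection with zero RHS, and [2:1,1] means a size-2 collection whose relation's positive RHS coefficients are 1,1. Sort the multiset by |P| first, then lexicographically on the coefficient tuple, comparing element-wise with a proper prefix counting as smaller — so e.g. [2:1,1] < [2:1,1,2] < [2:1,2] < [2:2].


24 minimal non-faces of Δ(Σ) (on 11 rays):

  P = {4,8}:  v_{4} + v_{8} = 0  so sig = [2:]
  P = {6,11}:  v_{6} + v_{11} = 0  so sig = [2:]
  P = {1,6}:  v_{1} + v_{6} = v_{3}  so sig = [2:1]
  P = {3,9}:  v_{3} + v_{9} = v_{10}  so sig = [2:1]
  P = {3,11}:  v_{3} + v_{11} = v_{1}  so sig = [2:1]
  P = {2,6}:  v_{2} + v_{6} = v_{9} + v_{10}  so sig = [2:1,1]
  P = {2,7}:  v_{2} + v_{7} = v_{4} + v_{10}  so sig = [2:1,1]
  P = {7,9}:  v_{7} + v_{9} = v_{4} + v_{6}  so sig = [2:1,1]
  P = {2,8}:  v_{2} + v_{8} = v_{3} + v_{5} + v_{10}  so sig = [2:1,1,1]
  P = {7,10}:  v_{7} + v_{10} = v_{3} + v_{4} + v_{6}  so sig = [2:1,1,1]
  P = {8,9}:  v_{8} + v_{9} = v_{3} + v_{5} + v_{6}  so sig = [2:1,1,1]
  P = {9,11}:  v_{9} + v_{11} = v_{3} + v_{4} + v_{5}  so sig = [2:1,1,1]
  P = {1,9}:  v_{1} + v_{9} = 2·v_{3} + v_{4} + v_{5}  so sig = [2:1,1,2]
  P = {2,9}:  v_{2} + v_{9} = v_{4} + v_{5} + 2·v_{10}  so sig = [2:1,1,2]
  P = {8,10}:  v_{8} + v_{10} = 2·v_{3} + v_{5} + v_{6}  so sig = [2:1,1,2]
  P = {10,11}:  v_{10} + v_{11} = 2·v_{3} + v_{4} + v_{5}  so sig = [2:1,1,2]
  P = {1,10}:  v_{1} + v_{10} = 3·v_{3} + v_{4} + v_{5}  so sig = [2:1,1,3]
  P = {2,11}:  v_{2} + v_{11} = 3·v_{3} + 2·v_{4} + 2·v_{5}  so sig = [2:2,2,3]
  P = {1,2}:  v_{1} + v_{2} = 4·v_{3} + 2·v_{4} + 2·v_{5}  so sig = [2:2,2,4]
  P = {3,5,7}:  v_{3} + v_{5} + v_{7} = 0  so sig = [3:]
  P = {1,5,7}:  v_{1} + v_{5} + v_{7} = v_{11}  so sig = [3:1]
  P = {3,4,5,6}:  v_{3} + v_{4} + v_{5} + v_{6} = v_{9}  so sig = [4:1]
  P = {3,4,5,10}:  v_{3} + v_{4} + v_{5} + v_{10} = v_{2}  so sig = [4:1]
  P = {4,5,6,10}:  v_{4} + v_{5} + v_{6} + v_{10} = 2·v_{9}  so sig = [4:2]

Hence PRS(X_Σ) =
    |P|=2: 19 collections, coeffs (), (), (1), (1), (1), (1,1), (1,1), (1,1), (1,1,1), (1,1,1), (1,1,1), (1,1,1), (1,1,2), (1,1,2), (1,1,2), (1,1,2), (1,1,3), (2,2,3), (2,2,4)
    |P|=3: 2 collections, coeffs (), (1)
    |P|=4: 3 collections, coeffs (1), (1), (2)


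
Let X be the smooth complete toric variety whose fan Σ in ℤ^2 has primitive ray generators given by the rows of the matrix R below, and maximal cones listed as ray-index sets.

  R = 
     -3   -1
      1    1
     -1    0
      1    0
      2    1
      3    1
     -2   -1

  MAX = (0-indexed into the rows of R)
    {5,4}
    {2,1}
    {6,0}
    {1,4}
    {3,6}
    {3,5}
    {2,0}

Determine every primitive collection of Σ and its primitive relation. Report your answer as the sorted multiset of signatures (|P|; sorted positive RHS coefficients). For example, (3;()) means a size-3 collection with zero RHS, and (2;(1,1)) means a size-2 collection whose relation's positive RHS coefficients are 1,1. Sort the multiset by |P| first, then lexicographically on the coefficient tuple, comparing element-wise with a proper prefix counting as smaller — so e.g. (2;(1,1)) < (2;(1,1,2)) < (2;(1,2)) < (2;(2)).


14 collections generate NE(X_Σ); each relation:

  P={0,5}:  v_{0} + v_{5} = 0  →  sig = (2;())
  P={2,3}:  v_{2} + v_{3} = 0  →  sig = (2;())
  P={4,6}:  v_{4} + v_{6} = 0  →  sig = (2;())
  P={0,3}:  v_{0} + v_{3} = v_{6}  →  sig = (2;(1))
  P={0,4}:  v_{0} + v_{4} = v_{2}  →  sig = (2;(1))
  P={1,3}:  v_{1} + v_{3} = v_{4}  →  sig = (2;(1))
  P={1,6}:  v_{1} + v_{6} = v_{2}  →  sig = (2;(1))
  P={2,4}:  v_{2} + v_{4} = v_{1}  →  sig = (2;(1))
  P={2,5}:  v_{2} + v_{5} = v_{4}  →  sig = (2;(1))
  P={2,6}:  v_{2} + v_{6} = v_{0}  →  sig = (2;(1))
  P={3,4}:  v_{3} + v_{4} = v_{5}  →  sig = (2;(1))
  P={5,6}:  v_{5} + v_{6} = v_{3}  →  sig = (2;(1))
  P={0,1}:  v_{0} + v_{1} = 2·v_{2}  →  sig = (2;(2))
  P={1,5}:  v_{1} + v_{5} = 2·v_{4}  →  sig = (2;(2))

Hence PRS(X_Σ) =
[(2;()), (2;()), (2;()), (2;(1)), (2;(1)), (2;(1)), (2;(1)), (2;(1)), (2;(1)), (2;(1)), (2;(1)), (2;(1)), (2;(2)), (2;(2))]


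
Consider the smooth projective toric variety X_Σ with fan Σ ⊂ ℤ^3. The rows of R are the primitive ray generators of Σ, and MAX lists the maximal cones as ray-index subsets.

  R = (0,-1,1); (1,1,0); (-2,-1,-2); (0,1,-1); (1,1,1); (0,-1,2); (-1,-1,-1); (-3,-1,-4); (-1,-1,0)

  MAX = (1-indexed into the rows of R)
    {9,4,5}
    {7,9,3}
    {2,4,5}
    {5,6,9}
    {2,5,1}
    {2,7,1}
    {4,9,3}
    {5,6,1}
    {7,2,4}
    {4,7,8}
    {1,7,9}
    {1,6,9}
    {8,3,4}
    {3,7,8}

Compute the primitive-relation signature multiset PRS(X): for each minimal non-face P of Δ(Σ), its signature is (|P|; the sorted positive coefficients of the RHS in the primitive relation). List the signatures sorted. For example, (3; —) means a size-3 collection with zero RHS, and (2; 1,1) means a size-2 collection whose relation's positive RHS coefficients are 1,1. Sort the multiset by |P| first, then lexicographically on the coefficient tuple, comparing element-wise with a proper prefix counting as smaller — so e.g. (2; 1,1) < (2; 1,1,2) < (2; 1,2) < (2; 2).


Δ(Σ) — 9 vertices, 18 min non-faces:

  • {1,4}:  v_{1} + v_{4} = 0 — sig = (2; —)
  • {2,9}:  v_{2} + v_{9} = 0 — sig = (2; —)
  • {5,7}:  v_{5} + v_{7} = 0 — sig = (2; —)
  • {1,3}:  v_{1} + v_{3} = v_{7} + v_{9} — sig = (2; 1,1)
  • {1,8}:  v_{1} + v_{8} = v_{3} + v_{7} — sig = (2; 1,1)
  • {2,3}:  v_{2} + v_{3} = v_{4} + v_{7} — sig = (2; 1,1)
  • {2,6}:  v_{2} + v_{6} = v_{1} + v_{5} — sig = (2; 1,1)
  • {3,5}:  v_{3} + v_{5} = v_{4} + v_{9} — sig = (2; 1,1)
  • {4,6}:  v_{4} + v_{6} = v_{5} + v_{9} — sig = (2; 1,1)
  • {5,8}:  v_{5} + v_{8} = v_{3} + v_{4} — sig = (2; 1,1)
  • {6,7}:  v_{6} + v_{7} = v_{1} + v_{9} — sig = (2; 1,1)
  • {6,8}:  v_{6} + v_{8} = v_{3} + v_{9} — sig = (2; 1,1)
  • {3,6}:  v_{3} + v_{6} = 2·v_{9} — sig = (2; 2)
  • {8,9}:  v_{8} + v_{9} = 2·v_{3} — sig = (2; 2)
  • {2,8}:  v_{2} + v_{8} = 2·v_{4} + 2·v_{7} — sig = (2; 2,2)
  • {1,5,9}:  v_{1} + v_{5} + v_{9} = v_{6} — sig = (3; 1)
  • {3,4,7}:  v_{3} + v_{4} + v_{7} = v_{8} — sig = (3; 1)
  • {4,7,9}:  v_{4} + v_{7} + v_{9} = v_{3} — sig = (3; 1)

so the primitive-relation signature multiset is
    (2; —)
    (2; —)
    (2; —)
    (2; 1,1)
    (2; 1,1)
    (2; 1,1)
    (2; 1,1)
    (2; 1,1)
    (2; 1,1)
    (2; 1,1)
    (2; 1,1)
    (2; 1,1)
    (2; 2)
    (2; 2)
    (2; 2,2)
    (3; 1)
    (3; 1)
    (3; 1)


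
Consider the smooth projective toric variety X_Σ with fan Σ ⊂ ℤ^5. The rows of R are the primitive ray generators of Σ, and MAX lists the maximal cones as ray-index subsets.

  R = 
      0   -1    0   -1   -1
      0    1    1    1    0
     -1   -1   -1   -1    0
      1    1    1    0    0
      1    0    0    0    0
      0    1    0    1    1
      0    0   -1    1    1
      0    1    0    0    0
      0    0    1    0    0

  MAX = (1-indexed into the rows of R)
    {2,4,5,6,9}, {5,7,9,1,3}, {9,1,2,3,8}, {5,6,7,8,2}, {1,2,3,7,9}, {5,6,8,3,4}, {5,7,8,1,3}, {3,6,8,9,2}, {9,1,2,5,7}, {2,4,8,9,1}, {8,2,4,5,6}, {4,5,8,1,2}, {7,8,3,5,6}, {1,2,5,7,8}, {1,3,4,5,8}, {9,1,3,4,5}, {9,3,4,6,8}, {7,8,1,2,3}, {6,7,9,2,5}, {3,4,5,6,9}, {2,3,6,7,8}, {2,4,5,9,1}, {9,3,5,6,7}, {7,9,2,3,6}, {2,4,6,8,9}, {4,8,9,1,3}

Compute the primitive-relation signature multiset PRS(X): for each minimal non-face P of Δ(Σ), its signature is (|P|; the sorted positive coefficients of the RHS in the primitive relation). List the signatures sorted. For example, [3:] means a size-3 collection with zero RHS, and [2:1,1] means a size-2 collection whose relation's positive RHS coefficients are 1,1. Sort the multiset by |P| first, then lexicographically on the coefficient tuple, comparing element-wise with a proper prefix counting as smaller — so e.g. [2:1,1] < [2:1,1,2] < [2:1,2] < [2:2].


6 minimal non-faces of Δ(Σ) (on 9 rays):

  P={1,6}:  v_{1} + v_{6} = 0  ⟹  sig = [2:]
  P={4,7}:  v_{4} + v_{7} = v_{5} + v_{6}  ⟹  sig = [2:1,1]
  P={2,3,5}:  v_{2} + v_{3} + v_{5} = 0  ⟹  sig = [3:]
  P={5,8,9}:  v_{5} + v_{8} + v_{9} = v_{4}  ⟹  sig = [3:1]
  P={7,8,9}:  v_{7} + v_{8} + v_{9} = v_{6}  ⟹  sig = [3:1]
  P={2,3,4}:  v_{2} + v_{3} + v_{4} = v_{8} + v_{9}  ⟹  sig = [3:1,1]

Hence PRS(X_Σ) =
[[2:], [2:1,1], [3:], [3:1], [3:1], [3:1,1]]


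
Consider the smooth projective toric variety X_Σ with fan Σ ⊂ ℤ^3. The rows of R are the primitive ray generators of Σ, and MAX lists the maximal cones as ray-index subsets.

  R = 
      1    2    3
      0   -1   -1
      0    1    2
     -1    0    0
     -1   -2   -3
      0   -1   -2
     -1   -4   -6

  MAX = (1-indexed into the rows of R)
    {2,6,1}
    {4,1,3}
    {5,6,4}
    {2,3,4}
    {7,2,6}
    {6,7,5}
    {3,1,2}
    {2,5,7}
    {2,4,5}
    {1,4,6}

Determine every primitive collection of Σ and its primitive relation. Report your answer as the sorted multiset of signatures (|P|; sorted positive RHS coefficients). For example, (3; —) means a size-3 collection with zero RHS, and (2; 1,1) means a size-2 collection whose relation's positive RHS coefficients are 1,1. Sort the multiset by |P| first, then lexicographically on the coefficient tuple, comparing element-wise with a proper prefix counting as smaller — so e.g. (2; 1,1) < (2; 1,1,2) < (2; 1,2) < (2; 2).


The 9 primitive collections of Σ (r=7, n=3):

  P = {1,5}:  v_{1} + v_{5} = 0  ⟹  sig = (2; —)
  P = {3,6}:  v_{3} + v_{6} = 0  ⟹  sig = (2; —)
  P = {1,7}:  v_{1} + v_{7} = v_{2} + v_{6}  ⟹  sig = (2; 1,1)
  P = {3,5}:  v_{3} + v_{5} = v_{2} + v_{4}  ⟹  sig = (2; 1,1)
  P = {3,7}:  v_{3} + v_{7} = v_{2} + v_{5}  ⟹  sig = (2; 1,1)
  P = {4,7}:  v_{4} + v_{7} = 2·v_{5}  ⟹  sig = (2; 2)
  P = {1,2,4}:  v_{1} + v_{2} + v_{4} = v_{3}  ⟹  sig = (3; 1)
  P = {2,4,6}:  v_{2} + v_{4} + v_{6} = v_{5}  ⟹  sig = (3; 1)
  P = {2,5,6}:  v_{2} + v_{5} + v_{6} = v_{7}  ⟹  sig = (3; 1)

Signatures (|P|; sorted positive RHS coefficients), sorted:
{ (2; —) ×2,  (2; 1,1) ×3,  (2; 2),  (3; 1) ×3 }


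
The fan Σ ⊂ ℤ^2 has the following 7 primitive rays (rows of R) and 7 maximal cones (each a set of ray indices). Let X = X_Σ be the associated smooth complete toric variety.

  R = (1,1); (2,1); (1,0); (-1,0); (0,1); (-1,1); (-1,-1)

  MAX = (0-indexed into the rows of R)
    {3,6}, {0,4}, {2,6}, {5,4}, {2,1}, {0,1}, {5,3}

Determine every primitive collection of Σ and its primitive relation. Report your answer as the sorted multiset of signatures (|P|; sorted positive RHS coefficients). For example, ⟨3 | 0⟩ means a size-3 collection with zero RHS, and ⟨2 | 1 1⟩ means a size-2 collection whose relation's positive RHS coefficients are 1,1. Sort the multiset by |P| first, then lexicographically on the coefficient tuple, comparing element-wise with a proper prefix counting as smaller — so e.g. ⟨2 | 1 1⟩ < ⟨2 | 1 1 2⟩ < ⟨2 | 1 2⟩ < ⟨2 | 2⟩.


Δ(Σ) — 7 vertices, 14 min non-faces:

  P = {0,6}:  v_{0} + v_{6} = 0  →  sig = ⟨2 | 0⟩
  P = {2,3}:  v_{2} + v_{3} = 0  →  sig = ⟨2 | 0⟩
  P = {0,2}:  v_{0} + v_{2} = v_{1}  →  sig = ⟨2 | 1⟩
  P = {0,3}:  v_{0} + v_{3} = v_{4}  →  sig = ⟨2 | 1⟩
  P = {1,3}:  v_{1} + v_{3} = v_{0}  →  sig = ⟨2 | 1⟩
  P = {1,6}:  v_{1} + v_{6} = v_{2}  →  sig = ⟨2 | 1⟩
  P = {2,4}:  v_{2} + v_{4} = v_{0}  →  sig = ⟨2 | 1⟩
  P = {2,5}:  v_{2} + v_{5} = v_{4}  →  sig = ⟨2 | 1⟩
  P = {3,4}:  v_{3} + v_{4} = v_{5}  →  sig = ⟨2 | 1⟩
  P = {4,6}:  v_{4} + v_{6} = v_{3}  →  sig = ⟨2 | 1⟩
  P = {1,5}:  v_{1} + v_{5} = v_{0} + v_{4}  →  sig = ⟨2 | 1 1⟩
  P = {0,5}:  v_{0} + v_{5} = 2·v_{4}  →  sig = ⟨2 | 2⟩
  P = {1,4}:  v_{1} + v_{4} = 2·v_{0}  →  sig = ⟨2 | 2⟩
  P = {5,6}:  v_{5} + v_{6} = 2·v_{3}  →  sig = ⟨2 | 2⟩

Hence PRS(X_Σ) =
[⟨2 | 0⟩, ⟨2 | 0⟩, ⟨2 | 1⟩, ⟨2 | 1⟩, ⟨2 | 1⟩, ⟨2 | 1⟩, ⟨2 | 1⟩, ⟨2 | 1⟩, ⟨2 | 1⟩, ⟨2 | 1⟩, ⟨2 | 1 1⟩, ⟨2 | 2⟩, ⟨2 | 2⟩, ⟨2 | 2⟩]


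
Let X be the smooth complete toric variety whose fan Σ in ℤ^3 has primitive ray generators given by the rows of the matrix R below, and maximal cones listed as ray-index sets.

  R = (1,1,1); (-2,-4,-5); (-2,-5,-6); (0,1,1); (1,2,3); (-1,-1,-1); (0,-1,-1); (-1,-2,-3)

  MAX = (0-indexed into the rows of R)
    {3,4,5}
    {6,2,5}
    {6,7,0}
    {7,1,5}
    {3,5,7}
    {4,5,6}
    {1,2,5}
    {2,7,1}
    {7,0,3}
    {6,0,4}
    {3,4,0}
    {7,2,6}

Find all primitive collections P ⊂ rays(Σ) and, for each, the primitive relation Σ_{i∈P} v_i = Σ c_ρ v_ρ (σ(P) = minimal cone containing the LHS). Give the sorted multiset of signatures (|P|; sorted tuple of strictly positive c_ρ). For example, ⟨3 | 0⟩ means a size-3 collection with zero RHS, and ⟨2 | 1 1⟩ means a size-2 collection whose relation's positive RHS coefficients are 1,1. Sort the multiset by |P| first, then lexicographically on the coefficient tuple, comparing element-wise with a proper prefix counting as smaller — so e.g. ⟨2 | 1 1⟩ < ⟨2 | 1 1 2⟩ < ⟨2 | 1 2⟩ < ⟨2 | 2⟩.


|primitive collections| = 12. Relations:

  P = {0,5}:  v_{0} + v_{5} = 0  ⟹  sig = ⟨2 | 0⟩
  P = {3,6}:  v_{3} + v_{6} = 0  ⟹  sig = ⟨2 | 0⟩
  P = {4,7}:  v_{4} + v_{7} = 0  ⟹  sig = ⟨2 | 0⟩
  P = {1,6}:  v_{1} + v_{6} = v_{2}  ⟹  sig = ⟨2 | 1⟩
  P = {2,3}:  v_{2} + v_{3} = v_{1}  ⟹  sig = ⟨2 | 1⟩
  P = {0,1}:  v_{0} + v_{1} = v_{6} + v_{7}  ⟹  sig = ⟨2 | 1 1⟩
  P = {1,3}:  v_{1} + v_{3} = v_{5} + v_{7}  ⟹  sig = ⟨2 | 1 1⟩
  P = {1,4}:  v_{1} + v_{4} = v_{5} + v_{6}  ⟹  sig = ⟨2 | 1 1⟩
  P = {0,2}:  v_{0} + v_{2} = 2·v_{6} + v_{7}  ⟹  sig = ⟨2 | 1 2⟩
  P = {2,4}:  v_{2} + v_{4} = v_{5} + 2·v_{6}  ⟹  sig = ⟨2 | 1 2⟩
  P = {5,6,7}:  v_{5} + v_{6} + v_{7} = v_{1}  ⟹  sig = ⟨3 | 1⟩
  P = {2,5,7}:  v_{2} + v_{5} + v_{7} = 2·v_{1}  ⟹  sig = ⟨3 | 2⟩

Signatures (|P|; sorted positive RHS coefficients), sorted:
{ ⟨2 | 0⟩ ×3,  ⟨2 | 1⟩ ×2,  ⟨2 | 1 1⟩ ×3,  ⟨2 | 1 2⟩ ×2,  ⟨3 | 1⟩,  ⟨3 | 2⟩ }


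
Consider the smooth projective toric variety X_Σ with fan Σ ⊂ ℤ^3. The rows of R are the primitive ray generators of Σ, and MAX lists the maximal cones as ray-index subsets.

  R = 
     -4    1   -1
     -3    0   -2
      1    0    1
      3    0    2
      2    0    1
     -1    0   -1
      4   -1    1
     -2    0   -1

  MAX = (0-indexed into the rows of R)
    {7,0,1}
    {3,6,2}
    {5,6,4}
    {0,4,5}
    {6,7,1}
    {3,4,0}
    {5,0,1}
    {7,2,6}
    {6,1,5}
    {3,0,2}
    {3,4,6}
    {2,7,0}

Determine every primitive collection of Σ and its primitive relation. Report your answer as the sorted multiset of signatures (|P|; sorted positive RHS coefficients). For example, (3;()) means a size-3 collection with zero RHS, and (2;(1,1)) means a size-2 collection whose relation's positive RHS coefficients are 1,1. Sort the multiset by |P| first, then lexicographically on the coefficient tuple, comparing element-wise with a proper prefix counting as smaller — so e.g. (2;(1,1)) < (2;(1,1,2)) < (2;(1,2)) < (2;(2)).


10 collections generate NE(X_Σ); each relation:

  {0,6}:  v_{0} + v_{6} = 0  so sig = (2;())
  {1,3}:  v_{1} + v_{3} = 0  so sig = (2;())
  {2,5}:  v_{2} + v_{5} = 0  so sig = (2;())
  {4,7}:  v_{4} + v_{7} = 0  so sig = (2;())
  {1,2}:  v_{1} + v_{2} = v_{7}  so sig = (2;(1))
  {1,4}:  v_{1} + v_{4} = v_{5}  so sig = (2;(1))
  {2,4}:  v_{2} + v_{4} = v_{3}  so sig = (2;(1))
  {3,5}:  v_{3} + v_{5} = v_{4}  so sig = (2;(1))
  {3,7}:  v_{3} + v_{7} = v_{2}  so sig = (2;(1))
  {5,7}:  v_{5} + v_{7} = v_{1}  so sig = (2;(1))

Hence PRS(X_Σ) =
    |P|=2: 10 collections, coeffs (), (), (), (), (1), (1), (1), (1), (1), (1)


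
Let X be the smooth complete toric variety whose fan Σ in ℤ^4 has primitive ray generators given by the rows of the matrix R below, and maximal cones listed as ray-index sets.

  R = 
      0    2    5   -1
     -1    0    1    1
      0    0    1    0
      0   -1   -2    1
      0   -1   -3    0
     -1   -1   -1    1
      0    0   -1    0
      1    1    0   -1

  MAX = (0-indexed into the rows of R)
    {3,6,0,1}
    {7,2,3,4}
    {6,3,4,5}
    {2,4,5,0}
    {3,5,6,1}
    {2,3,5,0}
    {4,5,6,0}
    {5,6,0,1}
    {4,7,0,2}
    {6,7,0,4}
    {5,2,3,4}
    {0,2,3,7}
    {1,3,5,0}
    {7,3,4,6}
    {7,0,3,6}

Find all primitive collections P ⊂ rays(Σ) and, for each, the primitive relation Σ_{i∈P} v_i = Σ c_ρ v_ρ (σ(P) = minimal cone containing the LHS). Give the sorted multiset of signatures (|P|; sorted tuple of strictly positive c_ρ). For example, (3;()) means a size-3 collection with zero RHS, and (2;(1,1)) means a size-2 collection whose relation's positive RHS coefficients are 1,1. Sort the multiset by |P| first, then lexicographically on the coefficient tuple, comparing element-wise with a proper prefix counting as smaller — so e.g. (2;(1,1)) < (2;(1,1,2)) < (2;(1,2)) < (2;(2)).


|primitive collections| = 7. Relations:

  {2,6}:  v_{2} + v_{6} = 0  ⟹  sig = (2;())
  {5,7}:  v_{5} + v_{7} = v_{6}  ⟹  sig = (2;(1))
  {1,4}:  v_{1} + v_{4} = v_{5} + v_{6}  ⟹  sig = (2;(1,1))
  {1,2}:  v_{1} + v_{2} = v_{0} + v_{3} + v_{5}  ⟹  sig = (2;(1,1,1))
  {1,7}:  v_{1} + v_{7} = v_{0} + v_{3} + 2·v_{6}  ⟹  sig = (2;(1,1,2))
  {0,3,4}:  v_{0} + v_{3} + v_{4} = 0  ⟹  sig = (3;())
  {0,3,5,6}:  v_{0} + v_{3} + v_{5} + v_{6} = v_{1}  ⟹  sig = (4;(1))

Signatures (|P|; sorted positive RHS coefficients), sorted:
    |P|=2: 5 collections, coeffs (), (1), (1,1), (1,1,1), (1,1,2)
    |P|=3: 1 collection, coeffs ()
    |P|=4: 1 collection, coeffs (1)


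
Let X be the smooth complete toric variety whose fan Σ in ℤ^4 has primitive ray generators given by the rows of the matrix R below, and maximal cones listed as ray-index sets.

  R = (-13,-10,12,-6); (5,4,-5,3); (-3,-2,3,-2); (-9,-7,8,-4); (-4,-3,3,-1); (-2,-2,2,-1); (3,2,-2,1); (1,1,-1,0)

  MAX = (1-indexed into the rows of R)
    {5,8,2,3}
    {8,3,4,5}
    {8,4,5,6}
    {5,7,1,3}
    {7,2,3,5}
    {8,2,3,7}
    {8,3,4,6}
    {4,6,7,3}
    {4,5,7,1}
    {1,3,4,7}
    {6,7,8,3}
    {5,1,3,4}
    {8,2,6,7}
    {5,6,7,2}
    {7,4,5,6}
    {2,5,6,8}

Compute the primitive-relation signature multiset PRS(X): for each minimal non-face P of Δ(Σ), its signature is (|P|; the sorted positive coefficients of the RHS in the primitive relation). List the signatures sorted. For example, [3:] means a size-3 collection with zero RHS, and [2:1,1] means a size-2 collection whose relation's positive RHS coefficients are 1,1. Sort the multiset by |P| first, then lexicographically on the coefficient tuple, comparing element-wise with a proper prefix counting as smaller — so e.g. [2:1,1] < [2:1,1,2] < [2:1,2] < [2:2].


9 minimal non-faces of Δ(Σ) (on 8 rays):

  P = {2,4}:  v_{2} + v_{4} = v_{5}  ⇒ sig = [2:1]
  P = {1,8}:  v_{1} + v_{8} = v_{3} + v_{4}  ⇒ sig = [2:1,1]
  P = {1,2}:  v_{1} + v_{2} = v_{3} + 2·v_{5} + v_{7}  ⇒ sig = [2:1,1,2]
  P = {1,6}:  v_{1} + v_{6} = 2·v_{4} + v_{7}  ⇒ sig = [2:1,2]
  P = {2,3,6}:  v_{2} + v_{3} + v_{6} = 0  ⇒ sig = [3:]
  P = {5,7,8}:  v_{5} + v_{7} + v_{8} = 0  ⇒ sig = [3:]
  P = {3,5,6}:  v_{3} + v_{5} + v_{6} = v_{4}  ⇒ sig = [3:1]
  P = {4,7,8}:  v_{4} + v_{7} + v_{8} = v_{3} + v_{6}  ⇒ sig = [3:1,1]
  P = {3,4,5,7}:  v_{3} + v_{4} + v_{5} + v_{7} = v_{1}  ⇒ sig = [4:1]

Signatures (|P|; sorted positive RHS coefficients), sorted:
[[2:1], [2:1,1], [2:1,1,2], [2:1,2], [3:], [3:], [3:1], [3:1,1], [4:1]]


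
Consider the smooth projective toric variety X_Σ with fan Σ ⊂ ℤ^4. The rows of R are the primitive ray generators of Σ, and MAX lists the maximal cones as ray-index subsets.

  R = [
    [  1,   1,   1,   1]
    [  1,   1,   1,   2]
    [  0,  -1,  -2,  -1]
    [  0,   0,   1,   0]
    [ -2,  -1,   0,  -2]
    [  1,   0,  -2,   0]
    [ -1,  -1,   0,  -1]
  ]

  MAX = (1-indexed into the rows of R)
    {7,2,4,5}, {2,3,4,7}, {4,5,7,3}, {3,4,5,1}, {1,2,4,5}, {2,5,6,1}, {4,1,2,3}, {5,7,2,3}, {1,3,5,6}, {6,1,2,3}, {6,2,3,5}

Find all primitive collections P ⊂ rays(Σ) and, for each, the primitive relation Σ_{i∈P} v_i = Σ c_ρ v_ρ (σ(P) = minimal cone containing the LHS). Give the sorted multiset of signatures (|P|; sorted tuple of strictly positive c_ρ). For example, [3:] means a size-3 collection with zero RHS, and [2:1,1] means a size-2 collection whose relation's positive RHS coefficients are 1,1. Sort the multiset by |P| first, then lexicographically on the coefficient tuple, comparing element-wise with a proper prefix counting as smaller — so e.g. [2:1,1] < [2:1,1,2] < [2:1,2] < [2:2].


Minimal non-faces — 5 found among 7 rays, 11 max cones:

  P={1,7}:  v_{1} + v_{7} = v_{4} — sig = [2:1]
  P={6,7}:  v_{6} + v_{7} = v_{3} — sig = [2:1]
  P={4,6}:  v_{4} + v_{6} = v_{1} + v_{3} — sig = [2:1,1]
  P={1,2,3,5}:  v_{1} + v_{2} + v_{3} + v_{5} = 0 — sig = [4:]
  P={2,3,4,5}:  v_{2} + v_{3} + v_{4} + v_{5} = v_{7} — sig = [4:1]

Signatures (|P|; sorted positive RHS coefficients), sorted:
    |P|=2: 3 collections, coeffs (1), (1), (1,1)
    |P|=4: 2 collections, coeffs (), (1)


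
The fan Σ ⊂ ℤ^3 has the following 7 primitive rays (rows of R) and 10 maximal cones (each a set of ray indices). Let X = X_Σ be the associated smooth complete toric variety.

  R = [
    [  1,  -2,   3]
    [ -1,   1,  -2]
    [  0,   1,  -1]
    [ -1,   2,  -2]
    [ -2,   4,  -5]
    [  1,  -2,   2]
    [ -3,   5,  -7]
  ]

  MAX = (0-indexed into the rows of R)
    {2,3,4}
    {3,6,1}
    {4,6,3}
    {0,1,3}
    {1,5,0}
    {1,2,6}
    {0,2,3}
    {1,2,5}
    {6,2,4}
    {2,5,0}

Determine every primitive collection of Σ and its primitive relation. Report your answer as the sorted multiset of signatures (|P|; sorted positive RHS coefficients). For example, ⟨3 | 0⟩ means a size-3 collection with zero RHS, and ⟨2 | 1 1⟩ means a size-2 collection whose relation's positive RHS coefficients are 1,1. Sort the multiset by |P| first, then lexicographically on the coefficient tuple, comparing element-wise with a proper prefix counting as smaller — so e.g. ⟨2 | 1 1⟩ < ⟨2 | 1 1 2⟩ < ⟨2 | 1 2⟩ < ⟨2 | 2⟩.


The 9 primitive collections of Σ (r=7, n=3):

  {3,5}:  v_{3} + v_{5} = 0 — sig = ⟨2 | 0⟩
  {0,4}:  v_{0} + v_{4} = v_{3} — sig = ⟨2 | 1⟩
  {1,4}:  v_{1} + v_{4} = v_{6} — sig = ⟨2 | 1⟩
  {0,6}:  v_{0} + v_{6} = v_{1} + v_{3} — sig = ⟨2 | 1 1⟩
  {4,5}:  v_{4} + v_{5} = v_{1} + v_{2} — sig = ⟨2 | 1 1⟩
  {5,6}:  v_{5} + v_{6} = 2·v_{1} + v_{2} — sig = ⟨2 | 1 2⟩
  {0,1,2}:  v_{0} + v_{1} + v_{2} = 0 — sig = ⟨3 | 0⟩
  {1,2,3}:  v_{1} + v_{2} + v_{3} = v_{4} — sig = ⟨3 | 1⟩
  {2,3,6}:  v_{2} + v_{3} + v_{6} = 2·v_{4} — sig = ⟨3 | 2⟩

Signatures (|P|; sorted positive RHS coefficients), sorted:
{ ⟨2 | 0⟩,  ⟨2 | 1⟩ ×2,  ⟨2 | 1 1⟩ ×2,  ⟨2 | 1 2⟩,  ⟨3 | 0⟩,  ⟨3 | 1⟩,  ⟨3 | 2⟩ }


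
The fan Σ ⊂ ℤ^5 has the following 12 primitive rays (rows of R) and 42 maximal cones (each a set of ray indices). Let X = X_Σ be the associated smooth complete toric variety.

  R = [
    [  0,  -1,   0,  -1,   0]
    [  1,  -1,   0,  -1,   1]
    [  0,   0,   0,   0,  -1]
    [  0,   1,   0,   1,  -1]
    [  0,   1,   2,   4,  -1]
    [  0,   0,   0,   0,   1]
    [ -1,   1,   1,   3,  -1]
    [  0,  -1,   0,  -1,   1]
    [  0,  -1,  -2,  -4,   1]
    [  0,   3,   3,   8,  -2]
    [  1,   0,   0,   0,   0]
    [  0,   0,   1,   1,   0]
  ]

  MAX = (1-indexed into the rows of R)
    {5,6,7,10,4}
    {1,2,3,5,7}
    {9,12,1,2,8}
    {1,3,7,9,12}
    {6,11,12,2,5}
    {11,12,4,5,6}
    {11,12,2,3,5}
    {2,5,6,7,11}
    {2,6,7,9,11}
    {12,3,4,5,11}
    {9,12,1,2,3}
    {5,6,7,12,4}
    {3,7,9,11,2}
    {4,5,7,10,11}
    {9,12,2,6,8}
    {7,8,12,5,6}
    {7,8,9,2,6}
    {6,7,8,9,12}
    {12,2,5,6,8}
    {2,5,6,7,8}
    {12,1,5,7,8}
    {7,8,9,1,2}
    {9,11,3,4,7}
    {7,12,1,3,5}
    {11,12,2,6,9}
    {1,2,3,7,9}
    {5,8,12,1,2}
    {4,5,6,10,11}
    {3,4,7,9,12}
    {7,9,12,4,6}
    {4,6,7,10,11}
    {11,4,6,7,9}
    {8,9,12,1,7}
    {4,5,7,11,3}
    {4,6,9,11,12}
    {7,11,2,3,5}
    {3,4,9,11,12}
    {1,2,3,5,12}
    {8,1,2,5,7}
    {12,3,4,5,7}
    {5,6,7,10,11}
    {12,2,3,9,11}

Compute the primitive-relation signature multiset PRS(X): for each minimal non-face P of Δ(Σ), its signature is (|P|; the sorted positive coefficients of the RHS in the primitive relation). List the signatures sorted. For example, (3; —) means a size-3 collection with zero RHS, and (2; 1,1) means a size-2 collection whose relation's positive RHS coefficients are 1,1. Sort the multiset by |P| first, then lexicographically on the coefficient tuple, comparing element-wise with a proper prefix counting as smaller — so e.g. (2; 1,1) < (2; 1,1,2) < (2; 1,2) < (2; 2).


The 18 primitive collections of Σ (r=12, n=5):

  P={3,6}:  v_{3} + v_{6} = 0  ⟹  sig = (2; —)
  P={4,8}:  v_{4} + v_{8} = 0  ⟹  sig = (2; —)
  P={5,9}:  v_{5} + v_{9} = 0  ⟹  sig = (2; —)
  P={1,4}:  v_{1} + v_{4} = v_{3}  ⟹  sig = (2; 1)
  P={1,6}:  v_{1} + v_{6} = v_{8}  ⟹  sig = (2; 1)
  P={2,4}:  v_{2} + v_{4} = v_{11}  ⟹  sig = (2; 1)
  P={3,8}:  v_{3} + v_{8} = v_{1}  ⟹  sig = (2; 1)
  P={8,11}:  v_{8} + v_{11} = v_{2}  ⟹  sig = (2; 1)
  P={1,11}:  v_{1} + v_{11} = v_{2} + v_{3}  ⟹  sig = (2; 1,1)
  P={1,10}:  v_{1} + v_{10} = v_{5} + v_{7} + v_{11}  ⟹  sig = (2; 1,1,1)
  P={3,10}:  v_{3} + v_{10} = v_{4} + v_{5} + v_{7} + v_{11}  ⟹  sig = (2; 1,1,1,1)
  P={8,10}:  v_{8} + v_{10} = v_{5} + v_{6} + v_{7} + v_{11}  ⟹  sig = (2; 1,1,1,1)
  P={9,10}:  v_{9} + v_{10} = v_{4} + v_{6} + v_{7} + v_{11}  ⟹  sig = (2; 1,1,1,1)
  P={2,10}:  v_{2} + v_{10} = v_{5} + v_{6} + v_{7} + 2·v_{11}  ⟹  sig = (2; 1,1,1,2)
  P={10,12}:  v_{10} + v_{12} = v_{4} + 2·v_{5} + v_{6}  ⟹  sig = (2; 1,1,2)
  P={7,11,12}:  v_{7} + v_{11} + v_{12} = v_{5}  ⟹  sig = (3; 1)
  P={2,7,12}:  v_{2} + v_{7} + v_{12} = v_{5} + v_{8}  ⟹  sig = (3; 1,1)
  P={4,5,6,7,11}:  v_{4} + v_{5} + v_{6} + v_{7} + v_{11} = v_{10}  ⟹  sig = (5; 1)

Signatures (|P|; sorted positive RHS coefficients), sorted:
{ (2; —) ×3,  (2; 1) ×5,  (2; 1,1),  (2; 1,1,1),  (2; 1,1,1,1) ×3,  (2; 1,1,1,2),  (2; 1,1,2),  (3; 1),  (3; 1,1),  (5; 1) }


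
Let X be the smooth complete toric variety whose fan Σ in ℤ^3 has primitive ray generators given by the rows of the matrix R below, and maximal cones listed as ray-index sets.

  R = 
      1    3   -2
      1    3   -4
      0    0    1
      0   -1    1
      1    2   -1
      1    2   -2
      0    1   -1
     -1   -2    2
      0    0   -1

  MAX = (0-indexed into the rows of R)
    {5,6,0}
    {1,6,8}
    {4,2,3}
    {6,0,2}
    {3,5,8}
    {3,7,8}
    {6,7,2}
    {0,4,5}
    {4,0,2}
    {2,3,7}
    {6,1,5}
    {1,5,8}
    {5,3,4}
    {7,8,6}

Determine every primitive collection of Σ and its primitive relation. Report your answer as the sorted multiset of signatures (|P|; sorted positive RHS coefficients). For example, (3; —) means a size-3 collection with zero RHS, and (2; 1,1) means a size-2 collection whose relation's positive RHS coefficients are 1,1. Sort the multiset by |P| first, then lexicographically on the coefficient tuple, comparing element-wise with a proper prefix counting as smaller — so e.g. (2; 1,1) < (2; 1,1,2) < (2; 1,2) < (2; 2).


The 16 primitive collections of Σ (r=9, n=3):

  P = {2,8}:  v_{2} + v_{8} = 0  so sig = (2; —)
  P = {3,6}:  v_{3} + v_{6} = 0  so sig = (2; —)
  P = {5,7}:  v_{5} + v_{7} = 0  so sig = (2; —)
  P = {0,3}:  v_{0} + v_{3} = v_{4}  so sig = (2; 1)
  P = {2,5}:  v_{2} + v_{5} = v_{4}  so sig = (2; 1)
  P = {4,6}:  v_{4} + v_{6} = v_{0}  so sig = (2; 1)
  P = {4,7}:  v_{4} + v_{7} = v_{2}  so sig = (2; 1)
  P = {4,8}:  v_{4} + v_{8} = v_{5}  so sig = (2; 1)
  P = {0,7}:  v_{0} + v_{7} = v_{2} + v_{6}  so sig = (2; 1,1)
  P = {0,8}:  v_{0} + v_{8} = v_{5} + v_{6}  so sig = (2; 1,1)
  P = {1,2}:  v_{1} + v_{2} = v_{5} + v_{6}  so sig = (2; 1,1)
  P = {1,3}:  v_{1} + v_{3} = v_{5} + v_{8}  so sig = (2; 1,1)
  P = {1,7}:  v_{1} + v_{7} = v_{6} + v_{8}  so sig = (2; 1,1)
  P = {1,4}:  v_{1} + v_{4} = 2·v_{5} + v_{6}  so sig = (2; 1,2)
  P = {0,1}:  v_{0} + v_{1} = 2·v_{5} + 2·v_{6}  so sig = (2; 2,2)
  P = {5,6,8}:  v_{5} + v_{6} + v_{8} = v_{1}  so sig = (3; 1)

so the primitive-relation signature multiset is
    (2; —)
    (2; —)
    (2; —)
    (2; 1)
    (2; 1)
    (2; 1)
    (2; 1)
    (2; 1)
    (2; 1,1)
    (2; 1,1)
    (2; 1,1)
    (2; 1,1)
    (2; 1,1)
    (2; 1,2)
    (2; 2,2)
    (3; 1)


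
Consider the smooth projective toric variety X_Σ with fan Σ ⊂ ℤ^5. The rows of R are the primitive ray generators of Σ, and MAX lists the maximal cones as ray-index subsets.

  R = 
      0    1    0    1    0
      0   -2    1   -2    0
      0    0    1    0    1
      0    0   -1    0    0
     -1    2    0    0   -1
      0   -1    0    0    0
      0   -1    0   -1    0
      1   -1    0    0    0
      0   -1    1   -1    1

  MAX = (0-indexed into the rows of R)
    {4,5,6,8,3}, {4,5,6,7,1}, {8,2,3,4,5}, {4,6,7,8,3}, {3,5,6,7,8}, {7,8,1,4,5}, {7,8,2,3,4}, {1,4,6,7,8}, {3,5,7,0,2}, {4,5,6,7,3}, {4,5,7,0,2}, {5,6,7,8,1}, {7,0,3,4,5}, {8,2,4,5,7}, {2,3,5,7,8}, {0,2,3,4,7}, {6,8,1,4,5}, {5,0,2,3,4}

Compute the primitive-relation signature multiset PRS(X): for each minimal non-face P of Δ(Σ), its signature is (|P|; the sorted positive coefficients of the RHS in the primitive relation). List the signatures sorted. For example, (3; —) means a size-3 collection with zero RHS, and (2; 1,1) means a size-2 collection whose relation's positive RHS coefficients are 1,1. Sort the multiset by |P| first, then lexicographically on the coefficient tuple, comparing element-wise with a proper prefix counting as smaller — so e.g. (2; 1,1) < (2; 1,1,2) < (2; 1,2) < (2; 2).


Δ(Σ) — 9 vertices, 9 min non-faces:

  • {0,6}:  v_{0} + v_{6} = 0  ⇒ sig = (2; —)
  • {0,8}:  v_{0} + v_{8} = v_{2}  ⇒ sig = (2; 1)
  • {2,6}:  v_{2} + v_{6} = v_{8}  ⇒ sig = (2; 1)
  • {0,1}:  v_{0} + v_{1} = v_{4} + v_{5} + v_{7} + v_{8}  ⇒ sig = (2; 1,1,1,1)
  • {1,2}:  v_{1} + v_{2} = v_{4} + v_{5} + v_{7} + 2·v_{8}  ⇒ sig = (2; 1,1,1,2)
  • {1,3}:  v_{1} + v_{3} = 2·v_{6}  ⇒ sig = (2; 2)
  • {2,3,4,5,7}:  v_{2} + v_{3} + v_{4} + v_{5} + v_{7} = 0  ⇒ sig = (5; —)
  • {3,4,5,7,8}:  v_{3} + v_{4} + v_{5} + v_{7} + v_{8} = v_{6}  ⇒ sig = (5; 1)
  • {4,5,6,7,8}:  v_{4} + v_{5} + v_{6} + v_{7} + v_{8} = v_{1}  ⇒ sig = (5; 1)

so the primitive-relation signature multiset is
{ (2; —),  (2; 1) ×2,  (2; 1,1,1,1),  (2; 1,1,1,2),  (2; 2),  (5; —),  (5; 1) ×2 }
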